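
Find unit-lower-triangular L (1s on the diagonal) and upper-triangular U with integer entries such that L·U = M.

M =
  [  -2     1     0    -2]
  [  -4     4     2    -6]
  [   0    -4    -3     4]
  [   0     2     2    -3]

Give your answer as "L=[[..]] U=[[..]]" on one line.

  row1 -= 2·row0 → [0,2,2,-2]
  row2 -= 0·row0 → [0,-4,-3,4]
  row3 -= 0·row0 → [0,2,2,-3]
  row2 -= -2·row1 → [0,0,1,0]
  row3 -= 1·row1 → [0,0,0,-1]
  row3 -= 0·row2 → [0,0,0,-1]

L=[[1,0,0,0],[2,1,0,0],[0,-2,1,0],[0,1,0,1]] U=[[-2,1,0,-2],[0,2,2,-2],[0,0,1,0],[0,0,0,-1]]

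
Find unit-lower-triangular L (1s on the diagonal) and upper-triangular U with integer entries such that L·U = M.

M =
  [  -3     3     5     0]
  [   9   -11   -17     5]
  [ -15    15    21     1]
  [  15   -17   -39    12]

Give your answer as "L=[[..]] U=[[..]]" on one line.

L=[[1,0,0,0],[-3,1,0,0],[5,0,1,0],[-5,1,3,1]] U=[[-3,3,5,0],[0,-2,-2,5],[0,0,-4,1],[0,0,0,4]]

  row1 -= -3·row0 → [0,-2,-2,5]
  row2 -= 5·row0 → [0,0,-4,1]
  row3 -= -5·row0 → [0,-2,-14,12]
  row2 -= 0·row1 → [0,0,-4,1]
  row3 -= 1·row1 → [0,0,-12,7]
  row3 -= 3·row2 → [0,0,0,4]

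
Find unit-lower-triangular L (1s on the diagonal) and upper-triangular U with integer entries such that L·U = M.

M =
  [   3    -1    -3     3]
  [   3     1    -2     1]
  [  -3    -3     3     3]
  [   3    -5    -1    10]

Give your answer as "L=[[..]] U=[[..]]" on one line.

L=[[1,0,0,0],[1,1,0,0],[-1,-2,1,0],[1,-2,2,1]] U=[[3,-1,-3,3],[0,2,1,-2],[0,0,2,2],[0,0,0,-1]]

  R1 -= 1·R0 → [0,2,1,-2]
  R2 -= -1·R0 → [0,-4,0,6]
  R3 -= 1·R0 → [0,-4,2,7]
  R2 -= -2·R1 → [0,0,2,2]
  R3 -= -2·R1 → [0,0,4,3]
  R3 -= 2·R2 → [0,0,0,-1]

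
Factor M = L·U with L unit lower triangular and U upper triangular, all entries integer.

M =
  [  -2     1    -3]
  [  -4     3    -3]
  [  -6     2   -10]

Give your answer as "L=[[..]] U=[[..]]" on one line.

L=[[1,0,0],[2,1,0],[3,-1,1]] U=[[-2,1,-3],[0,1,3],[0,0,2]]

  R1 -= 2·R0 → [0,1,3]
  R2 -= 3·R0 → [0,-1,-1]
  R2 -= -1·R1 → [0,0,2]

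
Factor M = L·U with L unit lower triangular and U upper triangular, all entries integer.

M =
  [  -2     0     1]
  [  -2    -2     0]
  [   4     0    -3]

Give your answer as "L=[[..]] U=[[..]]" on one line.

L=[[1,0,0],[1,1,0],[-2,0,1]] U=[[-2,0,1],[0,-2,-1],[0,0,-1]]

  R1 -= 1·R0 → [0,-2,-1]
  R2 -= -2·R0 → [0,0,-1]
  R2 -= 0·R1 → [0,0,-1]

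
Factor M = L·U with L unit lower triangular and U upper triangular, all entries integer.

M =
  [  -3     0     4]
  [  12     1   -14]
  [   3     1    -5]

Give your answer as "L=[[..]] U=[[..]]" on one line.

L=[[1,0,0],[-4,1,0],[-1,1,1]] U=[[-3,0,4],[0,1,2],[0,0,-3]]

  row1 -= -4·row0 → [0,1,2]
  row2 -= -1·row0 → [0,1,-1]
  row2 -= 1·row1 → [0,0,-3]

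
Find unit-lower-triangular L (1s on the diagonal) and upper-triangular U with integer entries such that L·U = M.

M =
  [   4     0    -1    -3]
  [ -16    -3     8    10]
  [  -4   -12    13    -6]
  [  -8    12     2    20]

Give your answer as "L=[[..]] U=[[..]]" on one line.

L=[[1,0,0,0],[-4,1,0,0],[-1,4,1,0],[-2,-4,-4,1]] U=[[4,0,-1,-3],[0,-3,4,-2],[0,0,-4,-1],[0,0,0,2]]

  R1 -= -4·R0 → [0,-3,4,-2]
  R2 -= -1·R0 → [0,-12,12,-9]
  R3 -= -2·R0 → [0,12,0,14]
  R2 -= 4·R1 → [0,0,-4,-1]
  R3 -= -4·R1 → [0,0,16,6]
  R3 -= -4·R2 → [0,0,0,2]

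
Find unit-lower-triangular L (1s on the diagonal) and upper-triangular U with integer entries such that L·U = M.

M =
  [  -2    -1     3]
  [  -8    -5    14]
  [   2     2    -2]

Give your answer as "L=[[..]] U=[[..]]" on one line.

L=[[1,0,0],[4,1,0],[-1,-1,1]] U=[[-2,-1,3],[0,-1,2],[0,0,3]]

  R1 -= 4·R0 → [0,-1,2]
  R2 -= -1·R0 → [0,1,1]
  R2 -= -1·R1 → [0,0,3]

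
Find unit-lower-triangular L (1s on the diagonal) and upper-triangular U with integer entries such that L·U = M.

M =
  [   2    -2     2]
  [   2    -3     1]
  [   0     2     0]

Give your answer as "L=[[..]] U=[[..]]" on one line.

  R1 -= 1·R0 → [0,-1,-1]
  R2 -= 0·R0 → [0,2,0]
  R2 -= -2·R1 → [0,0,-2]

L=[[1,0,0],[1,1,0],[0,-2,1]] U=[[2,-2,2],[0,-1,-1],[0,0,-2]]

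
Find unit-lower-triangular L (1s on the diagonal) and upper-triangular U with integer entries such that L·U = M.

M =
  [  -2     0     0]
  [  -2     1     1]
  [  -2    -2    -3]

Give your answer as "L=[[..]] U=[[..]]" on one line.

L=[[1,0,0],[1,1,0],[1,-2,1]] U=[[-2,0,0],[0,1,1],[0,0,-1]]

  row1 -= 1·row0 → [0,1,1]
  row2 -= 1·row0 → [0,-2,-3]
  row2 -= -2·row1 → [0,0,-1]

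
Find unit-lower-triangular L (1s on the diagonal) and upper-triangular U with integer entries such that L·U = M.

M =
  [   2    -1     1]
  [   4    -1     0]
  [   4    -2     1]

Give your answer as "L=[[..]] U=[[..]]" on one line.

  r1 -= 2·r0 → [0,1,-2]
  r2 -= 2·r0 → [0,0,-1]
  r2 -= 0·r1 → [0,0,-1]

L=[[1,0,0],[2,1,0],[2,0,1]] U=[[2,-1,1],[0,1,-2],[0,0,-1]]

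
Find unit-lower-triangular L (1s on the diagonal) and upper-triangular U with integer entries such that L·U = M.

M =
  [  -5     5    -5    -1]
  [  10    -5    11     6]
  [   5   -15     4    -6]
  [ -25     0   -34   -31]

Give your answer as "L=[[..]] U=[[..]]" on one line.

  row1 -= -2·row0 → [0,5,1,4]
  row2 -= -1·row0 → [0,-10,-1,-7]
  row3 -= 5·row0 → [0,-25,-9,-26]
  row2 -= -2·row1 → [0,0,1,1]
  row3 -= -5·row1 → [0,0,-4,-6]
  row3 -= -4·row2 → [0,0,0,-2]

L=[[1,0,0,0],[-2,1,0,0],[-1,-2,1,0],[5,-5,-4,1]] U=[[-5,5,-5,-1],[0,5,1,4],[0,0,1,1],[0,0,0,-2]]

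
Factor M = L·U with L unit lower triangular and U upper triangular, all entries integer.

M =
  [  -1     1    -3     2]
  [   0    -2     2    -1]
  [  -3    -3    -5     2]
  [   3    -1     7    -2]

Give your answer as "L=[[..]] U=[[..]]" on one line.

L=[[1,0,0,0],[0,1,0,0],[3,3,1,0],[-3,-1,0,1]] U=[[-1,1,-3,2],[0,-2,2,-1],[0,0,-2,-1],[0,0,0,3]]

  r1 -= 0·r0 → [0,-2,2,-1]
  r2 -= 3·r0 → [0,-6,4,-4]
  r3 -= -3·r0 → [0,2,-2,4]
  r2 -= 3·r1 → [0,0,-2,-1]
  r3 -= -1·r1 → [0,0,0,3]
  r3 -= 0·r2 → [0,0,0,3]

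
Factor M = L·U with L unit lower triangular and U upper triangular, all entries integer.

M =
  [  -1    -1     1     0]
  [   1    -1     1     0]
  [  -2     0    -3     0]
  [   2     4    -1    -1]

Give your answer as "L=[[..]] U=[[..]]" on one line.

  r1 -= -1·r0 → [0,-2,2,0]
  r2 -= 2·r0 → [0,2,-5,0]
  r3 -= -2·r0 → [0,2,1,-1]
  r2 -= -1·r1 → [0,0,-3,0]
  r3 -= -1·r1 → [0,0,3,-1]
  r3 -= -1·r2 → [0,0,0,-1]

L=[[1,0,0,0],[-1,1,0,0],[2,-1,1,0],[-2,-1,-1,1]] U=[[-1,-1,1,0],[0,-2,2,0],[0,0,-3,0],[0,0,0,-1]]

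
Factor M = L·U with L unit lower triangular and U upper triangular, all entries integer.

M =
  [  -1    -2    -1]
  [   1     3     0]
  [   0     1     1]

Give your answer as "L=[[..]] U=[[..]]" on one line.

  r1 -= -1·r0 → [0,1,-1]
  r2 -= 0·r0 → [0,1,1]
  r2 -= 1·r1 → [0,0,2]

L=[[1,0,0],[-1,1,0],[0,1,1]] U=[[-1,-2,-1],[0,1,-1],[0,0,2]]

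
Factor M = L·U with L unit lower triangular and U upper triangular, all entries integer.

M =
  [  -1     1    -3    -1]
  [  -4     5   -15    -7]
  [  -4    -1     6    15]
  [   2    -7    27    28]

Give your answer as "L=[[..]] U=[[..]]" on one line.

L=[[1,0,0,0],[4,1,0,0],[4,-5,1,0],[-2,-5,2,1]] U=[[-1,1,-3,-1],[0,1,-3,-3],[0,0,3,4],[0,0,0,3]]

  row1 -= 4·row0 → [0,1,-3,-3]
  row2 -= 4·row0 → [0,-5,18,19]
  row3 -= -2·row0 → [0,-5,21,26]
  row2 -= -5·row1 → [0,0,3,4]
  row3 -= -5·row1 → [0,0,6,11]
  row3 -= 2·row2 → [0,0,0,3]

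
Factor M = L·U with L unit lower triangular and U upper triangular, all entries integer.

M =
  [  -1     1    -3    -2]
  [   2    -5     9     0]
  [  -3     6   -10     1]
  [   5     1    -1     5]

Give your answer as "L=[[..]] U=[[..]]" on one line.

L=[[1,0,0,0],[-2,1,0,0],[3,-1,1,0],[-5,-2,-5,1]] U=[[-1,1,-3,-2],[0,-3,3,-4],[0,0,2,3],[0,0,0,2]]

  r1 -= -2·r0 → [0,-3,3,-4]
  r2 -= 3·r0 → [0,3,-1,7]
  r3 -= -5·r0 → [0,6,-16,-5]
  r2 -= -1·r1 → [0,0,2,3]
  r3 -= -2·r1 → [0,0,-10,-13]
  r3 -= -5·r2 → [0,0,0,2]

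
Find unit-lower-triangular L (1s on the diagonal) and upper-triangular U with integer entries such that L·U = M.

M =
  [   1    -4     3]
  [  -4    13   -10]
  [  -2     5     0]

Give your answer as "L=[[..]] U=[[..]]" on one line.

  r1 -= -4·r0 → [0,-3,2]
  r2 -= -2·r0 → [0,-3,6]
  r2 -= 1·r1 → [0,0,4]

L=[[1,0,0],[-4,1,0],[-2,1,1]] U=[[1,-4,3],[0,-3,2],[0,0,4]]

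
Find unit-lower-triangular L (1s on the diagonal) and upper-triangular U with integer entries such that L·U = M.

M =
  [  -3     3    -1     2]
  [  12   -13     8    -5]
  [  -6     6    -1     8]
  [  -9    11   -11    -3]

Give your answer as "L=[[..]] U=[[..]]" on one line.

L=[[1,0,0,0],[-4,1,0,0],[2,0,1,0],[3,-2,0,1]] U=[[-3,3,-1,2],[0,-1,4,3],[0,0,1,4],[0,0,0,-3]]

  R1 -= -4·R0 → [0,-1,4,3]
  R2 -= 2·R0 → [0,0,1,4]
  R3 -= 3·R0 → [0,2,-8,-9]
  R2 -= 0·R1 → [0,0,1,4]
  R3 -= -2·R1 → [0,0,0,-3]
  R3 -= 0·R2 → [0,0,0,-3]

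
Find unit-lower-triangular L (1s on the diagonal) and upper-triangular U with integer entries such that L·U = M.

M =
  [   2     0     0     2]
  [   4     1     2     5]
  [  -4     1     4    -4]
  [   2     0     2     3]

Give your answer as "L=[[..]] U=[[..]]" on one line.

  R1 -= 2·R0 → [0,1,2,1]
  R2 -= -2·R0 → [0,1,4,0]
  R3 -= 1·R0 → [0,0,2,1]
  R2 -= 1·R1 → [0,0,2,-1]
  R3 -= 0·R1 → [0,0,2,1]
  R3 -= 1·R2 → [0,0,0,2]

L=[[1,0,0,0],[2,1,0,0],[-2,1,1,0],[1,0,1,1]] U=[[2,0,0,2],[0,1,2,1],[0,0,2,-1],[0,0,0,2]]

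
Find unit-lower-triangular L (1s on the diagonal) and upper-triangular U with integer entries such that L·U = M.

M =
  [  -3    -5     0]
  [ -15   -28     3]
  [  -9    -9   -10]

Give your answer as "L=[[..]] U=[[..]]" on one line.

  R1 -= 5·R0 → [0,-3,3]
  R2 -= 3·R0 → [0,6,-10]
  R2 -= -2·R1 → [0,0,-4]

L=[[1,0,0],[5,1,0],[3,-2,1]] U=[[-3,-5,0],[0,-3,3],[0,0,-4]]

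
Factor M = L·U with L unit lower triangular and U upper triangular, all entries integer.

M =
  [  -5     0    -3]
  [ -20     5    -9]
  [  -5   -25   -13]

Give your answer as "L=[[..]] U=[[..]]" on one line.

L=[[1,0,0],[4,1,0],[1,-5,1]] U=[[-5,0,-3],[0,5,3],[0,0,5]]

  row1 -= 4·row0 → [0,5,3]
  row2 -= 1·row0 → [0,-25,-10]
  row2 -= -5·row1 → [0,0,5]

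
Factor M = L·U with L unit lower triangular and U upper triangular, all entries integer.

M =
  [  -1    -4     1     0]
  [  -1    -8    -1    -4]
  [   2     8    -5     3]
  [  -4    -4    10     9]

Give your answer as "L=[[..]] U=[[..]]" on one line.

L=[[1,0,0,0],[1,1,0,0],[-2,0,1,0],[4,-3,0,1]] U=[[-1,-4,1,0],[0,-4,-2,-4],[0,0,-3,3],[0,0,0,-3]]

  r1 -= 1·r0 → [0,-4,-2,-4]
  r2 -= -2·r0 → [0,0,-3,3]
  r3 -= 4·r0 → [0,12,6,9]
  r2 -= 0·r1 → [0,0,-3,3]
  r3 -= -3·r1 → [0,0,0,-3]
  r3 -= 0·r2 → [0,0,0,-3]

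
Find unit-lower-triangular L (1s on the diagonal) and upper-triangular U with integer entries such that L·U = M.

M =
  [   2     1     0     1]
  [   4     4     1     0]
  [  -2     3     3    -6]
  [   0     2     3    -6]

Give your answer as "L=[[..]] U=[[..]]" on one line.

L=[[1,0,0,0],[2,1,0,0],[-1,2,1,0],[0,1,2,1]] U=[[2,1,0,1],[0,2,1,-2],[0,0,1,-1],[0,0,0,-2]]

  row1 -= 2·row0 → [0,2,1,-2]
  row2 -= -1·row0 → [0,4,3,-5]
  row3 -= 0·row0 → [0,2,3,-6]
  row2 -= 2·row1 → [0,0,1,-1]
  row3 -= 1·row1 → [0,0,2,-4]
  row3 -= 2·row2 → [0,0,0,-2]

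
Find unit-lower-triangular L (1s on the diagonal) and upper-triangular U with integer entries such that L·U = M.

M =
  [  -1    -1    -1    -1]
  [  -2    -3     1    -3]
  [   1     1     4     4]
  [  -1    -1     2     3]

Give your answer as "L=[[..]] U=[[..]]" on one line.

L=[[1,0,0,0],[2,1,0,0],[-1,0,1,0],[1,0,1,1]] U=[[-1,-1,-1,-1],[0,-1,3,-1],[0,0,3,3],[0,0,0,1]]

  r1 -= 2·r0 → [0,-1,3,-1]
  r2 -= -1·r0 → [0,0,3,3]
  r3 -= 1·r0 → [0,0,3,4]
  r2 -= 0·r1 → [0,0,3,3]
  r3 -= 0·r1 → [0,0,3,4]
  r3 -= 1·r2 → [0,0,0,1]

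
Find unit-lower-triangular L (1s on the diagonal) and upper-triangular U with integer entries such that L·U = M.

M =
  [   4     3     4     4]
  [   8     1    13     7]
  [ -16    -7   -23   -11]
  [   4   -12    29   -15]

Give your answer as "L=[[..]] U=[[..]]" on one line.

L=[[1,0,0,0],[2,1,0,0],[-4,-1,1,0],[1,3,-5,1]] U=[[4,3,4,4],[0,-5,5,-1],[0,0,-2,4],[0,0,0,4]]

  R1 -= 2·R0 → [0,-5,5,-1]
  R2 -= -4·R0 → [0,5,-7,5]
  R3 -= 1·R0 → [0,-15,25,-19]
  R2 -= -1·R1 → [0,0,-2,4]
  R3 -= 3·R1 → [0,0,10,-16]
  R3 -= -5·R2 → [0,0,0,4]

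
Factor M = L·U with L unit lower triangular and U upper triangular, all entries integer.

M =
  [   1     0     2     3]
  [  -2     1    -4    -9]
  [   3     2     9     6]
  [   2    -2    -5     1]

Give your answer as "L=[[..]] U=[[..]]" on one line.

  r1 -= -2·r0 → [0,1,0,-3]
  r2 -= 3·r0 → [0,2,3,-3]
  r3 -= 2·r0 → [0,-2,-9,-5]
  r2 -= 2·r1 → [0,0,3,3]
  r3 -= -2·r1 → [0,0,-9,-11]
  r3 -= -3·r2 → [0,0,0,-2]

L=[[1,0,0,0],[-2,1,0,0],[3,2,1,0],[2,-2,-3,1]] U=[[1,0,2,3],[0,1,0,-3],[0,0,3,3],[0,0,0,-2]]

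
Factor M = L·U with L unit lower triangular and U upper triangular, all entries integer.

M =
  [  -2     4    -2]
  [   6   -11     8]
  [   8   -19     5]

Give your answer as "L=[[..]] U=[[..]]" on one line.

  row1 -= -3·row0 → [0,1,2]
  row2 -= -4·row0 → [0,-3,-3]
  row2 -= -3·row1 → [0,0,3]

L=[[1,0,0],[-3,1,0],[-4,-3,1]] U=[[-2,4,-2],[0,1,2],[0,0,3]]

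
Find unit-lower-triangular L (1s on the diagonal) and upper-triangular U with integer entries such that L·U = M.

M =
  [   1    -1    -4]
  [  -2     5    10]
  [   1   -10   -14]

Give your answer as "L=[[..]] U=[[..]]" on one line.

  R1 -= -2·R0 → [0,3,2]
  R2 -= 1·R0 → [0,-9,-10]
  R2 -= -3·R1 → [0,0,-4]

L=[[1,0,0],[-2,1,0],[1,-3,1]] U=[[1,-1,-4],[0,3,2],[0,0,-4]]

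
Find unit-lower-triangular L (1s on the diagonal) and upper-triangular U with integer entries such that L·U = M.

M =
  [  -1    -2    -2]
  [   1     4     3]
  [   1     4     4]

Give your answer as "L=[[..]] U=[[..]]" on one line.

  row1 -= -1·row0 → [0,2,1]
  row2 -= -1·row0 → [0,2,2]
  row2 -= 1·row1 → [0,0,1]

L=[[1,0,0],[-1,1,0],[-1,1,1]] U=[[-1,-2,-2],[0,2,1],[0,0,1]]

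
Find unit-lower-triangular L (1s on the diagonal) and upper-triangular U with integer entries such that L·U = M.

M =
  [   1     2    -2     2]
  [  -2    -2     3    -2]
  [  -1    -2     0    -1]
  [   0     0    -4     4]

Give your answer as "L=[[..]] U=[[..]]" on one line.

L=[[1,0,0,0],[-2,1,0,0],[-1,0,1,0],[0,0,2,1]] U=[[1,2,-2,2],[0,2,-1,2],[0,0,-2,1],[0,0,0,2]]

  row1 -= -2·row0 → [0,2,-1,2]
  row2 -= -1·row0 → [0,0,-2,1]
  row3 -= 0·row0 → [0,0,-4,4]
  row2 -= 0·row1 → [0,0,-2,1]
  row3 -= 0·row1 → [0,0,-4,4]
  row3 -= 2·row2 → [0,0,0,2]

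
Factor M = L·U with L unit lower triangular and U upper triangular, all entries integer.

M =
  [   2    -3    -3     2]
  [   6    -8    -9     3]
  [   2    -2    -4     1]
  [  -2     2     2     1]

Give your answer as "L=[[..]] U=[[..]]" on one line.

  r1 -= 3·r0 → [0,1,0,-3]
  r2 -= 1·r0 → [0,1,-1,-1]
  r3 -= -1·r0 → [0,-1,-1,3]
  r2 -= 1·r1 → [0,0,-1,2]
  r3 -= -1·r1 → [0,0,-1,0]
  r3 -= 1·r2 → [0,0,0,-2]

L=[[1,0,0,0],[3,1,0,0],[1,1,1,0],[-1,-1,1,1]] U=[[2,-3,-3,2],[0,1,0,-3],[0,0,-1,2],[0,0,0,-2]]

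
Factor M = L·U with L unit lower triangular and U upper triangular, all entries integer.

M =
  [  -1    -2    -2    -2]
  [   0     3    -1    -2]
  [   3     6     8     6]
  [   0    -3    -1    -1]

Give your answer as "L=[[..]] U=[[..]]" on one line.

  row1 -= 0·row0 → [0,3,-1,-2]
  row2 -= -3·row0 → [0,0,2,0]
  row3 -= 0·row0 → [0,-3,-1,-1]
  row2 -= 0·row1 → [0,0,2,0]
  row3 -= -1·row1 → [0,0,-2,-3]
  row3 -= -1·row2 → [0,0,0,-3]

L=[[1,0,0,0],[0,1,0,0],[-3,0,1,0],[0,-1,-1,1]] U=[[-1,-2,-2,-2],[0,3,-1,-2],[0,0,2,0],[0,0,0,-3]]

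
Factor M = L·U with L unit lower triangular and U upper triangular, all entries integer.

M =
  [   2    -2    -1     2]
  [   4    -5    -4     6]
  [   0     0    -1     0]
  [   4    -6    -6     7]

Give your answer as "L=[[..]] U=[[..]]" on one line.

L=[[1,0,0,0],[2,1,0,0],[0,0,1,0],[2,2,0,1]] U=[[2,-2,-1,2],[0,-1,-2,2],[0,0,-1,0],[0,0,0,-1]]

  row1 -= 2·row0 → [0,-1,-2,2]
  row2 -= 0·row0 → [0,0,-1,0]
  row3 -= 2·row0 → [0,-2,-4,3]
  row2 -= 0·row1 → [0,0,-1,0]
  row3 -= 2·row1 → [0,0,0,-1]
  row3 -= 0·row2 → [0,0,0,-1]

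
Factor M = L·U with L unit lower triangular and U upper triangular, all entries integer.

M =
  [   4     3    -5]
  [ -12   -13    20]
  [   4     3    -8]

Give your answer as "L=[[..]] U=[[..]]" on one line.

L=[[1,0,0],[-3,1,0],[1,0,1]] U=[[4,3,-5],[0,-4,5],[0,0,-3]]

  R1 -= -3·R0 → [0,-4,5]
  R2 -= 1·R0 → [0,0,-3]
  R2 -= 0·R1 → [0,0,-3]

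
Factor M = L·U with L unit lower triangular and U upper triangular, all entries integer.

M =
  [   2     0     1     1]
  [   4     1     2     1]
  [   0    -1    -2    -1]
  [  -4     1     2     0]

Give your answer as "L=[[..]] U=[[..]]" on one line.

  R1 -= 2·R0 → [0,1,0,-1]
  R2 -= 0·R0 → [0,-1,-2,-1]
  R3 -= -2·R0 → [0,1,4,2]
  R2 -= -1·R1 → [0,0,-2,-2]
  R3 -= 1·R1 → [0,0,4,3]
  R3 -= -2·R2 → [0,0,0,-1]

L=[[1,0,0,0],[2,1,0,0],[0,-1,1,0],[-2,1,-2,1]] U=[[2,0,1,1],[0,1,0,-1],[0,0,-2,-2],[0,0,0,-1]]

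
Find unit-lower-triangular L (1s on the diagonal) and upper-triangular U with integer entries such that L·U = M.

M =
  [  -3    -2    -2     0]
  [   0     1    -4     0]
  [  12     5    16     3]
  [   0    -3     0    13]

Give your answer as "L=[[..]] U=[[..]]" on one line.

  r1 -= 0·r0 → [0,1,-4,0]
  r2 -= -4·r0 → [0,-3,8,3]
  r3 -= 0·r0 → [0,-3,0,13]
  r2 -= -3·r1 → [0,0,-4,3]
  r3 -= -3·r1 → [0,0,-12,13]
  r3 -= 3·r2 → [0,0,0,4]

L=[[1,0,0,0],[0,1,0,0],[-4,-3,1,0],[0,-3,3,1]] U=[[-3,-2,-2,0],[0,1,-4,0],[0,0,-4,3],[0,0,0,4]]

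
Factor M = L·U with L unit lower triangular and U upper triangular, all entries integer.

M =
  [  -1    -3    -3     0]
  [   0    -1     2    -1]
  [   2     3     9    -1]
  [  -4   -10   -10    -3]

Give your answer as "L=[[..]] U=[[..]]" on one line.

  row1 -= 0·row0 → [0,-1,2,-1]
  row2 -= -2·row0 → [0,-3,3,-1]
  row3 -= 4·row0 → [0,2,2,-3]
  row2 -= 3·row1 → [0,0,-3,2]
  row3 -= -2·row1 → [0,0,6,-5]
  row3 -= -2·row2 → [0,0,0,-1]

L=[[1,0,0,0],[0,1,0,0],[-2,3,1,0],[4,-2,-2,1]] U=[[-1,-3,-3,0],[0,-1,2,-1],[0,0,-3,2],[0,0,0,-1]]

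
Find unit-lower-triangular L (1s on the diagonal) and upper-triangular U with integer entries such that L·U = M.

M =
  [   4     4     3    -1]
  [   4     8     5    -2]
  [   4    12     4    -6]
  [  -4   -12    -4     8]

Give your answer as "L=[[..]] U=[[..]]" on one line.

  row1 -= 1·row0 → [0,4,2,-1]
  row2 -= 1·row0 → [0,8,1,-5]
  row3 -= -1·row0 → [0,-8,-1,7]
  row2 -= 2·row1 → [0,0,-3,-3]
  row3 -= -2·row1 → [0,0,3,5]
  row3 -= -1·row2 → [0,0,0,2]

L=[[1,0,0,0],[1,1,0,0],[1,2,1,0],[-1,-2,-1,1]] U=[[4,4,3,-1],[0,4,2,-1],[0,0,-3,-3],[0,0,0,2]]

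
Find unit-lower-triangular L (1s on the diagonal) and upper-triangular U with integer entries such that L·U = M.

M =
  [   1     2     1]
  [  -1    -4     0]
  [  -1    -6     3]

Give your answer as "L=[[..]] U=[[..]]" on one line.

  row1 -= -1·row0 → [0,-2,1]
  row2 -= -1·row0 → [0,-4,4]
  row2 -= 2·row1 → [0,0,2]

L=[[1,0,0],[-1,1,0],[-1,2,1]] U=[[1,2,1],[0,-2,1],[0,0,2]]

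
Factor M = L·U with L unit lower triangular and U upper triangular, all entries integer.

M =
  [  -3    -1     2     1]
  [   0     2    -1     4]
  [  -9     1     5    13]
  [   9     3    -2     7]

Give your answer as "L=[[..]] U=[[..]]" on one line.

  R1 -= 0·R0 → [0,2,-1,4]
  R2 -= 3·R0 → [0,4,-1,10]
  R3 -= -3·R0 → [0,0,4,10]
  R2 -= 2·R1 → [0,0,1,2]
  R3 -= 0·R1 → [0,0,4,10]
  R3 -= 4·R2 → [0,0,0,2]

L=[[1,0,0,0],[0,1,0,0],[3,2,1,0],[-3,0,4,1]] U=[[-3,-1,2,1],[0,2,-1,4],[0,0,1,2],[0,0,0,2]]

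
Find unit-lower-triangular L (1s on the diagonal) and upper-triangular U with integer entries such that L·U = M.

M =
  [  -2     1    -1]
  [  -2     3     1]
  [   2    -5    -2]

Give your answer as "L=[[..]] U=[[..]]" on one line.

L=[[1,0,0],[1,1,0],[-1,-2,1]] U=[[-2,1,-1],[0,2,2],[0,0,1]]

  row1 -= 1·row0 → [0,2,2]
  row2 -= -1·row0 → [0,-4,-3]
  row2 -= -2·row1 → [0,0,1]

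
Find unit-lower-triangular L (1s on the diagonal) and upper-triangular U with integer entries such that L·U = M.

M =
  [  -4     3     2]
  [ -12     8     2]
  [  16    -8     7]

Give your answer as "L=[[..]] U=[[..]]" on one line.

  row1 -= 3·row0 → [0,-1,-4]
  row2 -= -4·row0 → [0,4,15]
  row2 -= -4·row1 → [0,0,-1]

L=[[1,0,0],[3,1,0],[-4,-4,1]] U=[[-4,3,2],[0,-1,-4],[0,0,-1]]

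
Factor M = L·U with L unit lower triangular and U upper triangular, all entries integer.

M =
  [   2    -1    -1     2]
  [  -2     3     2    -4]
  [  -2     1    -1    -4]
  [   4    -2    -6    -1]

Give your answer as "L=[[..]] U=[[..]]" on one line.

L=[[1,0,0,0],[-1,1,0,0],[-1,0,1,0],[2,0,2,1]] U=[[2,-1,-1,2],[0,2,1,-2],[0,0,-2,-2],[0,0,0,-1]]

  r1 -= -1·r0 → [0,2,1,-2]
  r2 -= -1·r0 → [0,0,-2,-2]
  r3 -= 2·r0 → [0,0,-4,-5]
  r2 -= 0·r1 → [0,0,-2,-2]
  r3 -= 0·r1 → [0,0,-4,-5]
  r3 -= 2·r2 → [0,0,0,-1]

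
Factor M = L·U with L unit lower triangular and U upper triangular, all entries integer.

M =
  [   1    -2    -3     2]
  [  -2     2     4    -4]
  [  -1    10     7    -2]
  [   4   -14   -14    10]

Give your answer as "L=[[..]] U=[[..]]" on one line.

  R1 -= -2·R0 → [0,-2,-2,0]
  R2 -= -1·R0 → [0,8,4,0]
  R3 -= 4·R0 → [0,-6,-2,2]
  R2 -= -4·R1 → [0,0,-4,0]
  R3 -= 3·R1 → [0,0,4,2]
  R3 -= -1·R2 → [0,0,0,2]

L=[[1,0,0,0],[-2,1,0,0],[-1,-4,1,0],[4,3,-1,1]] U=[[1,-2,-3,2],[0,-2,-2,0],[0,0,-4,0],[0,0,0,2]]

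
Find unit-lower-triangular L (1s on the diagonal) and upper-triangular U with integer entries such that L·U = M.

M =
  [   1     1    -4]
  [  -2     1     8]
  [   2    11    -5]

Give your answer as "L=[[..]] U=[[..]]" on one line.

L=[[1,0,0],[-2,1,0],[2,3,1]] U=[[1,1,-4],[0,3,0],[0,0,3]]

  row1 -= -2·row0 → [0,3,0]
  row2 -= 2·row0 → [0,9,3]
  row2 -= 3·row1 → [0,0,3]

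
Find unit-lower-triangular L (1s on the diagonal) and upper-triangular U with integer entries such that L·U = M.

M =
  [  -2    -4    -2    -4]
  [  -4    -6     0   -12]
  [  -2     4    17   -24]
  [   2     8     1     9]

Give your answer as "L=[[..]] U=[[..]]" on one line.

L=[[1,0,0,0],[2,1,0,0],[1,4,1,0],[-1,2,-3,1]] U=[[-2,-4,-2,-4],[0,2,4,-4],[0,0,3,-4],[0,0,0,1]]

  r1 -= 2·r0 → [0,2,4,-4]
  r2 -= 1·r0 → [0,8,19,-20]
  r3 -= -1·r0 → [0,4,-1,5]
  r2 -= 4·r1 → [0,0,3,-4]
  r3 -= 2·r1 → [0,0,-9,13]
  r3 -= -3·r2 → [0,0,0,1]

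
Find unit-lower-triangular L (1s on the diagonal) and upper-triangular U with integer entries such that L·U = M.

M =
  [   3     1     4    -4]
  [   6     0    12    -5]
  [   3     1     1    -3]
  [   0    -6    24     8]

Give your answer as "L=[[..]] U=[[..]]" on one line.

  R1 -= 2·R0 → [0,-2,4,3]
  R2 -= 1·R0 → [0,0,-3,1]
  R3 -= 0·R0 → [0,-6,24,8]
  R2 -= 0·R1 → [0,0,-3,1]
  R3 -= 3·R1 → [0,0,12,-1]
  R3 -= -4·R2 → [0,0,0,3]

L=[[1,0,0,0],[2,1,0,0],[1,0,1,0],[0,3,-4,1]] U=[[3,1,4,-4],[0,-2,4,3],[0,0,-3,1],[0,0,0,3]]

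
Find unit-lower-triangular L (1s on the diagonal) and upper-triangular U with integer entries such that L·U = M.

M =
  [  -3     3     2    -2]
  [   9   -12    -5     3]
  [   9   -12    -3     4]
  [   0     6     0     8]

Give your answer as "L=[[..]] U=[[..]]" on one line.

  R1 -= -3·R0 → [0,-3,1,-3]
  R2 -= -3·R0 → [0,-3,3,-2]
  R3 -= 0·R0 → [0,6,0,8]
  R2 -= 1·R1 → [0,0,2,1]
  R3 -= -2·R1 → [0,0,2,2]
  R3 -= 1·R2 → [0,0,0,1]

L=[[1,0,0,0],[-3,1,0,0],[-3,1,1,0],[0,-2,1,1]] U=[[-3,3,2,-2],[0,-3,1,-3],[0,0,2,1],[0,0,0,1]]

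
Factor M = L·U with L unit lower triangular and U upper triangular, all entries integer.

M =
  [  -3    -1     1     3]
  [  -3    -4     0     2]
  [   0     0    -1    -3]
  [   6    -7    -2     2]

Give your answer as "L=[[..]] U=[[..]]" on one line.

L=[[1,0,0,0],[1,1,0,0],[0,0,1,0],[-2,3,-3,1]] U=[[-3,-1,1,3],[0,-3,-1,-1],[0,0,-1,-3],[0,0,0,2]]

  row1 -= 1·row0 → [0,-3,-1,-1]
  row2 -= 0·row0 → [0,0,-1,-3]
  row3 -= -2·row0 → [0,-9,0,8]
  row2 -= 0·row1 → [0,0,-1,-3]
  row3 -= 3·row1 → [0,0,3,11]
  row3 -= -3·row2 → [0,0,0,2]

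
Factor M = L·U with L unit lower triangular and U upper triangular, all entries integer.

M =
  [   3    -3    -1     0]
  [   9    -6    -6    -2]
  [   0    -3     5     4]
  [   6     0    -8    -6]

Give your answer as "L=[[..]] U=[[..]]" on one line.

L=[[1,0,0,0],[3,1,0,0],[0,-1,1,0],[2,2,0,1]] U=[[3,-3,-1,0],[0,3,-3,-2],[0,0,2,2],[0,0,0,-2]]

  R1 -= 3·R0 → [0,3,-3,-2]
  R2 -= 0·R0 → [0,-3,5,4]
  R3 -= 2·R0 → [0,6,-6,-6]
  R2 -= -1·R1 → [0,0,2,2]
  R3 -= 2·R1 → [0,0,0,-2]
  R3 -= 0·R2 → [0,0,0,-2]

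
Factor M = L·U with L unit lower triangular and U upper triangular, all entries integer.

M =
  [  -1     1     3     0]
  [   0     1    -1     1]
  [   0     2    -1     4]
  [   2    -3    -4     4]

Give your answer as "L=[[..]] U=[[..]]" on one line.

L=[[1,0,0,0],[0,1,0,0],[0,2,1,0],[-2,-1,1,1]] U=[[-1,1,3,0],[0,1,-1,1],[0,0,1,2],[0,0,0,3]]

  row1 -= 0·row0 → [0,1,-1,1]
  row2 -= 0·row0 → [0,2,-1,4]
  row3 -= -2·row0 → [0,-1,2,4]
  row2 -= 2·row1 → [0,0,1,2]
  row3 -= -1·row1 → [0,0,1,5]
  row3 -= 1·row2 → [0,0,0,3]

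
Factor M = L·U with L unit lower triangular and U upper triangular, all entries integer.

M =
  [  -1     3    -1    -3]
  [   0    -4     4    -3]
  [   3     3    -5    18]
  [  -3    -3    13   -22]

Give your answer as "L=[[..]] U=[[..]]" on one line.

  R1 -= 0·R0 → [0,-4,4,-3]
  R2 -= -3·R0 → [0,12,-8,9]
  R3 -= 3·R0 → [0,-12,16,-13]
  R2 -= -3·R1 → [0,0,4,0]
  R3 -= 3·R1 → [0,0,4,-4]
  R3 -= 1·R2 → [0,0,0,-4]

L=[[1,0,0,0],[0,1,0,0],[-3,-3,1,0],[3,3,1,1]] U=[[-1,3,-1,-3],[0,-4,4,-3],[0,0,4,0],[0,0,0,-4]]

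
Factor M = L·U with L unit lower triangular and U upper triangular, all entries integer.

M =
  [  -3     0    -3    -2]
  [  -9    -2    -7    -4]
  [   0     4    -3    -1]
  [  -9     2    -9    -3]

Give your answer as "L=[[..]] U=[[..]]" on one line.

  R1 -= 3·R0 → [0,-2,2,2]
  R2 -= 0·R0 → [0,4,-3,-1]
  R3 -= 3·R0 → [0,2,0,3]
  R2 -= -2·R1 → [0,0,1,3]
  R3 -= -1·R1 → [0,0,2,5]
  R3 -= 2·R2 → [0,0,0,-1]

L=[[1,0,0,0],[3,1,0,0],[0,-2,1,0],[3,-1,2,1]] U=[[-3,0,-3,-2],[0,-2,2,2],[0,0,1,3],[0,0,0,-1]]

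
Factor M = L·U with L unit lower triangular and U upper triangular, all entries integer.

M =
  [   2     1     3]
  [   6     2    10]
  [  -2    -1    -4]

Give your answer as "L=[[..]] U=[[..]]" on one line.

  row1 -= 3·row0 → [0,-1,1]
  row2 -= -1·row0 → [0,0,-1]
  row2 -= 0·row1 → [0,0,-1]

L=[[1,0,0],[3,1,0],[-1,0,1]] U=[[2,1,3],[0,-1,1],[0,0,-1]]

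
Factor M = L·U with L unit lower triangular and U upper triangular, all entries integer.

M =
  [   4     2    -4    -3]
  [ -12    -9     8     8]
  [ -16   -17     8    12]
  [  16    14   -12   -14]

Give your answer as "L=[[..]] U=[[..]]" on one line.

  row1 -= -3·row0 → [0,-3,-4,-1]
  row2 -= -4·row0 → [0,-9,-8,0]
  row3 -= 4·row0 → [0,6,4,-2]
  row2 -= 3·row1 → [0,0,4,3]
  row3 -= -2·row1 → [0,0,-4,-4]
  row3 -= -1·row2 → [0,0,0,-1]

L=[[1,0,0,0],[-3,1,0,0],[-4,3,1,0],[4,-2,-1,1]] U=[[4,2,-4,-3],[0,-3,-4,-1],[0,0,4,3],[0,0,0,-1]]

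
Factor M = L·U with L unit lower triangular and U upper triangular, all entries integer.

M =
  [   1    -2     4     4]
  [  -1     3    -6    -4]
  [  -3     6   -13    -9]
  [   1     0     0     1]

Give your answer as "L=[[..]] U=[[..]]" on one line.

L=[[1,0,0,0],[-1,1,0,0],[-3,0,1,0],[1,2,0,1]] U=[[1,-2,4,4],[0,1,-2,0],[0,0,-1,3],[0,0,0,-3]]

  R1 -= -1·R0 → [0,1,-2,0]
  R2 -= -3·R0 → [0,0,-1,3]
  R3 -= 1·R0 → [0,2,-4,-3]
  R2 -= 0·R1 → [0,0,-1,3]
  R3 -= 2·R1 → [0,0,0,-3]
  R3 -= 0·R2 → [0,0,0,-3]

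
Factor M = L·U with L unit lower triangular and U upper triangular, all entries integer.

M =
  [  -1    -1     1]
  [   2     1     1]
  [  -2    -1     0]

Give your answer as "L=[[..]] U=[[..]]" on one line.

  row1 -= -2·row0 → [0,-1,3]
  row2 -= 2·row0 → [0,1,-2]
  row2 -= -1·row1 → [0,0,1]

L=[[1,0,0],[-2,1,0],[2,-1,1]] U=[[-1,-1,1],[0,-1,3],[0,0,1]]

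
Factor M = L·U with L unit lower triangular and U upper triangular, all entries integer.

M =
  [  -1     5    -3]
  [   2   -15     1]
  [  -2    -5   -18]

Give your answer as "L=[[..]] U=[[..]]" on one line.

  R1 -= -2·R0 → [0,-5,-5]
  R2 -= 2·R0 → [0,-15,-12]
  R2 -= 3·R1 → [0,0,3]

L=[[1,0,0],[-2,1,0],[2,3,1]] U=[[-1,5,-3],[0,-5,-5],[0,0,3]]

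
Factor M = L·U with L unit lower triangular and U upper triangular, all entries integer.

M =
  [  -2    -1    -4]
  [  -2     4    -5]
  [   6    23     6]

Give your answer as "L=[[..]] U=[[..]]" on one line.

  R1 -= 1·R0 → [0,5,-1]
  R2 -= -3·R0 → [0,20,-6]
  R2 -= 4·R1 → [0,0,-2]

L=[[1,0,0],[1,1,0],[-3,4,1]] U=[[-2,-1,-4],[0,5,-1],[0,0,-2]]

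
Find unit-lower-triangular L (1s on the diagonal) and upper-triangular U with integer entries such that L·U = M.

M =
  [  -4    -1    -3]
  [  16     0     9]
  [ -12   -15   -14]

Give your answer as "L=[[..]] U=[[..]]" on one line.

  R1 -= -4·R0 → [0,-4,-3]
  R2 -= 3·R0 → [0,-12,-5]
  R2 -= 3·R1 → [0,0,4]

L=[[1,0,0],[-4,1,0],[3,3,1]] U=[[-4,-1,-3],[0,-4,-3],[0,0,4]]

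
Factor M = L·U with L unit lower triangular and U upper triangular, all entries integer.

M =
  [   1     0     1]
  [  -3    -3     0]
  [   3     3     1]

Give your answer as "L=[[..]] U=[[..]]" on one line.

L=[[1,0,0],[-3,1,0],[3,-1,1]] U=[[1,0,1],[0,-3,3],[0,0,1]]

  R1 -= -3·R0 → [0,-3,3]
  R2 -= 3·R0 → [0,3,-2]
  R2 -= -1·R1 → [0,0,1]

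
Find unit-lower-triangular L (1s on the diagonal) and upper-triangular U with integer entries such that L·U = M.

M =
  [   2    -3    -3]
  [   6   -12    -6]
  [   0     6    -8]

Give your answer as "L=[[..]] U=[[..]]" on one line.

  row1 -= 3·row0 → [0,-3,3]
  row2 -= 0·row0 → [0,6,-8]
  row2 -= -2·row1 → [0,0,-2]

L=[[1,0,0],[3,1,0],[0,-2,1]] U=[[2,-3,-3],[0,-3,3],[0,0,-2]]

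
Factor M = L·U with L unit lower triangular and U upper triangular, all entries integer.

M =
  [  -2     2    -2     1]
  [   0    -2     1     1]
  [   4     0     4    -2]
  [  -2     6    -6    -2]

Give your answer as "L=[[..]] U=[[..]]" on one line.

L=[[1,0,0,0],[0,1,0,0],[-2,-2,1,0],[1,-2,-1,1]] U=[[-2,2,-2,1],[0,-2,1,1],[0,0,2,2],[0,0,0,1]]

  R1 -= 0·R0 → [0,-2,1,1]
  R2 -= -2·R0 → [0,4,0,0]
  R3 -= 1·R0 → [0,4,-4,-3]
  R2 -= -2·R1 → [0,0,2,2]
  R3 -= -2·R1 → [0,0,-2,-1]
  R3 -= -1·R2 → [0,0,0,1]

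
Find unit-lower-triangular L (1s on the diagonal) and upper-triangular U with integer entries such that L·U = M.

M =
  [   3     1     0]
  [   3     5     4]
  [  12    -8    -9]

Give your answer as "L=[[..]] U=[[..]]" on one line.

L=[[1,0,0],[1,1,0],[4,-3,1]] U=[[3,1,0],[0,4,4],[0,0,3]]

  R1 -= 1·R0 → [0,4,4]
  R2 -= 4·R0 → [0,-12,-9]
  R2 -= -3·R1 → [0,0,3]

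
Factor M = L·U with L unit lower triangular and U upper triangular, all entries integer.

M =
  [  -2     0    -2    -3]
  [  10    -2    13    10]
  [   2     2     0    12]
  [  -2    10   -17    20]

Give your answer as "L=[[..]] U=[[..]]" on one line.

  r1 -= -5·r0 → [0,-2,3,-5]
  r2 -= -1·r0 → [0,2,-2,9]
  r3 -= 1·r0 → [0,10,-15,23]
  r2 -= -1·r1 → [0,0,1,4]
  r3 -= -5·r1 → [0,0,0,-2]
  r3 -= 0·r2 → [0,0,0,-2]

L=[[1,0,0,0],[-5,1,0,0],[-1,-1,1,0],[1,-5,0,1]] U=[[-2,0,-2,-3],[0,-2,3,-5],[0,0,1,4],[0,0,0,-2]]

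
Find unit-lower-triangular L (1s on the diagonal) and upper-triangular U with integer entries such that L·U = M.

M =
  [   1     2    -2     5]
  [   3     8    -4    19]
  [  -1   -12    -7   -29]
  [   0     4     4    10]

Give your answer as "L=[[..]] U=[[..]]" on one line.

  r1 -= 3·r0 → [0,2,2,4]
  r2 -= -1·r0 → [0,-10,-9,-24]
  r3 -= 0·r0 → [0,4,4,10]
  r2 -= -5·r1 → [0,0,1,-4]
  r3 -= 2·r1 → [0,0,0,2]
  r3 -= 0·r2 → [0,0,0,2]

L=[[1,0,0,0],[3,1,0,0],[-1,-5,1,0],[0,2,0,1]] U=[[1,2,-2,5],[0,2,2,4],[0,0,1,-4],[0,0,0,2]]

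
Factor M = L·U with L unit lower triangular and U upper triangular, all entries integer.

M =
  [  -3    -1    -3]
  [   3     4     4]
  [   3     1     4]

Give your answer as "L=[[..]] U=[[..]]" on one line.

  r1 -= -1·r0 → [0,3,1]
  r2 -= -1·r0 → [0,0,1]
  r2 -= 0·r1 → [0,0,1]

L=[[1,0,0],[-1,1,0],[-1,0,1]] U=[[-3,-1,-3],[0,3,1],[0,0,1]]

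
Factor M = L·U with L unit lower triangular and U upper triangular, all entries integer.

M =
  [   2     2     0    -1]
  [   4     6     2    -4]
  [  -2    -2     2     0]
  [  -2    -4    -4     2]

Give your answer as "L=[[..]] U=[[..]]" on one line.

  r1 -= 2·r0 → [0,2,2,-2]
  r2 -= -1·r0 → [0,0,2,-1]
  r3 -= -1·r0 → [0,-2,-4,1]
  r2 -= 0·r1 → [0,0,2,-1]
  r3 -= -1·r1 → [0,0,-2,-1]
  r3 -= -1·r2 → [0,0,0,-2]

L=[[1,0,0,0],[2,1,0,0],[-1,0,1,0],[-1,-1,-1,1]] U=[[2,2,0,-1],[0,2,2,-2],[0,0,2,-1],[0,0,0,-2]]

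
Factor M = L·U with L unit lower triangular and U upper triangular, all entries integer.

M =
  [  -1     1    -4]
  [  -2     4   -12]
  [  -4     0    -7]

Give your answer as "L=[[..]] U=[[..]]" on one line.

  row1 -= 2·row0 → [0,2,-4]
  row2 -= 4·row0 → [0,-4,9]
  row2 -= -2·row1 → [0,0,1]

L=[[1,0,0],[2,1,0],[4,-2,1]] U=[[-1,1,-4],[0,2,-4],[0,0,1]]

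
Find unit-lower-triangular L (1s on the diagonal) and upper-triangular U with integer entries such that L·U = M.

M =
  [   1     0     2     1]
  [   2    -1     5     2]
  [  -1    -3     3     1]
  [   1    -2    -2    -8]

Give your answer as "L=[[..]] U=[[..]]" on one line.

L=[[1,0,0,0],[2,1,0,0],[-1,3,1,0],[1,2,-3,1]] U=[[1,0,2,1],[0,-1,1,0],[0,0,2,2],[0,0,0,-3]]

  row1 -= 2·row0 → [0,-1,1,0]
  row2 -= -1·row0 → [0,-3,5,2]
  row3 -= 1·row0 → [0,-2,-4,-9]
  row2 -= 3·row1 → [0,0,2,2]
  row3 -= 2·row1 → [0,0,-6,-9]
  row3 -= -3·row2 → [0,0,0,-3]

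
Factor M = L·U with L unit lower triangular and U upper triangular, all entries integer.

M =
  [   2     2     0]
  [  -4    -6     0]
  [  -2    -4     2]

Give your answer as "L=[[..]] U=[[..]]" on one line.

  r1 -= -2·r0 → [0,-2,0]
  r2 -= -1·r0 → [0,-2,2]
  r2 -= 1·r1 → [0,0,2]

L=[[1,0,0],[-2,1,0],[-1,1,1]] U=[[2,2,0],[0,-2,0],[0,0,2]]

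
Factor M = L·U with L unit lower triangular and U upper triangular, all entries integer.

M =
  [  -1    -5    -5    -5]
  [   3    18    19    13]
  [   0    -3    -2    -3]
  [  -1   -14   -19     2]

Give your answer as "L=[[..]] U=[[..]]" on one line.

L=[[1,0,0,0],[-3,1,0,0],[0,-1,1,0],[1,-3,-1,1]] U=[[-1,-5,-5,-5],[0,3,4,-2],[0,0,2,-5],[0,0,0,-4]]

  row1 -= -3·row0 → [0,3,4,-2]
  row2 -= 0·row0 → [0,-3,-2,-3]
  row3 -= 1·row0 → [0,-9,-14,7]
  row2 -= -1·row1 → [0,0,2,-5]
  row3 -= -3·row1 → [0,0,-2,1]
  row3 -= -1·row2 → [0,0,0,-4]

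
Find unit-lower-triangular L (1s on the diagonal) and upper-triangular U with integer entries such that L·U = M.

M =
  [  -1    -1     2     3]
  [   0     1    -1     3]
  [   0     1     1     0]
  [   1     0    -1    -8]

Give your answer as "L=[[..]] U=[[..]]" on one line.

L=[[1,0,0,0],[0,1,0,0],[0,1,1,0],[-1,-1,0,1]] U=[[-1,-1,2,3],[0,1,-1,3],[0,0,2,-3],[0,0,0,-2]]

  r1 -= 0·r0 → [0,1,-1,3]
  r2 -= 0·r0 → [0,1,1,0]
  r3 -= -1·r0 → [0,-1,1,-5]
  r2 -= 1·r1 → [0,0,2,-3]
  r3 -= -1·r1 → [0,0,0,-2]
  r3 -= 0·r2 → [0,0,0,-2]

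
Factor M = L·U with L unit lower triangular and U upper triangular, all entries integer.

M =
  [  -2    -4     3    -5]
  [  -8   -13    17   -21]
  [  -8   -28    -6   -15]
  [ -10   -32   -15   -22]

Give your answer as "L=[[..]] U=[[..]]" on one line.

L=[[1,0,0,0],[4,1,0,0],[4,-4,1,0],[5,-4,-5,1]] U=[[-2,-4,3,-5],[0,3,5,-1],[0,0,2,1],[0,0,0,4]]

  R1 -= 4·R0 → [0,3,5,-1]
  R2 -= 4·R0 → [0,-12,-18,5]
  R3 -= 5·R0 → [0,-12,-30,3]
  R2 -= -4·R1 → [0,0,2,1]
  R3 -= -4·R1 → [0,0,-10,-1]
  R3 -= -5·R2 → [0,0,0,4]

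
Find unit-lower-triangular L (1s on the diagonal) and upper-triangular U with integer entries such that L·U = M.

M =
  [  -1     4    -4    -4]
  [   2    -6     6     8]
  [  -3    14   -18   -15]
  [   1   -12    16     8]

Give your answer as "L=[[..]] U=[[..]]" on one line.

L=[[1,0,0,0],[-2,1,0,0],[3,1,1,0],[-1,-4,-1,1]] U=[[-1,4,-4,-4],[0,2,-2,0],[0,0,-4,-3],[0,0,0,1]]

  R1 -= -2·R0 → [0,2,-2,0]
  R2 -= 3·R0 → [0,2,-6,-3]
  R3 -= -1·R0 → [0,-8,12,4]
  R2 -= 1·R1 → [0,0,-4,-3]
  R3 -= -4·R1 → [0,0,4,4]
  R3 -= -1·R2 → [0,0,0,1]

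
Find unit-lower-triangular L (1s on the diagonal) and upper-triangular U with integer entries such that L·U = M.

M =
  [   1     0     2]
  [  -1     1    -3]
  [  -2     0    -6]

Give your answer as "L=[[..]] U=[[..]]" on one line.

  r1 -= -1·r0 → [0,1,-1]
  r2 -= -2·r0 → [0,0,-2]
  r2 -= 0·r1 → [0,0,-2]

L=[[1,0,0],[-1,1,0],[-2,0,1]] U=[[1,0,2],[0,1,-1],[0,0,-2]]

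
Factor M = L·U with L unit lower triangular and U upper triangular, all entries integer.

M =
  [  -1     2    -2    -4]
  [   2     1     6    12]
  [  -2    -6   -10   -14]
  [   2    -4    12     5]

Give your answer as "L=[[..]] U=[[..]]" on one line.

  R1 -= -2·R0 → [0,5,2,4]
  R2 -= 2·R0 → [0,-10,-6,-6]
  R3 -= -2·R0 → [0,0,8,-3]
  R2 -= -2·R1 → [0,0,-2,2]
  R3 -= 0·R1 → [0,0,8,-3]
  R3 -= -4·R2 → [0,0,0,5]

L=[[1,0,0,0],[-2,1,0,0],[2,-2,1,0],[-2,0,-4,1]] U=[[-1,2,-2,-4],[0,5,2,4],[0,0,-2,2],[0,0,0,5]]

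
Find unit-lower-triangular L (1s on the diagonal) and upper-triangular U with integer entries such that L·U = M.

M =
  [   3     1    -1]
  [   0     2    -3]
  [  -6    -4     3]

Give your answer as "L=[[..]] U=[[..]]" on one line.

L=[[1,0,0],[0,1,0],[-2,-1,1]] U=[[3,1,-1],[0,2,-3],[0,0,-2]]

  r1 -= 0·r0 → [0,2,-3]
  r2 -= -2·r0 → [0,-2,1]
  r2 -= -1·r1 → [0,0,-2]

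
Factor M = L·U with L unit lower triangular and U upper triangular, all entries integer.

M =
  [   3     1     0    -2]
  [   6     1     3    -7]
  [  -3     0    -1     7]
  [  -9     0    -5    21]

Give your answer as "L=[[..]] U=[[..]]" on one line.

L=[[1,0,0,0],[2,1,0,0],[-1,-1,1,0],[-3,-3,2,1]] U=[[3,1,0,-2],[0,-1,3,-3],[0,0,2,2],[0,0,0,2]]

  r1 -= 2·r0 → [0,-1,3,-3]
  r2 -= -1·r0 → [0,1,-1,5]
  r3 -= -3·r0 → [0,3,-5,15]
  r2 -= -1·r1 → [0,0,2,2]
  r3 -= -3·r1 → [0,0,4,6]
  r3 -= 2·r2 → [0,0,0,2]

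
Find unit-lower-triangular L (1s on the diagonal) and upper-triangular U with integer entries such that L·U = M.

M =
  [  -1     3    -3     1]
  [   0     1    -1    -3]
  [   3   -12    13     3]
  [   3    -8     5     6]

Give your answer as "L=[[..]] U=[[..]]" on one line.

  row1 -= 0·row0 → [0,1,-1,-3]
  row2 -= -3·row0 → [0,-3,4,6]
  row3 -= -3·row0 → [0,1,-4,9]
  row2 -= -3·row1 → [0,0,1,-3]
  row3 -= 1·row1 → [0,0,-3,12]
  row3 -= -3·row2 → [0,0,0,3]

L=[[1,0,0,0],[0,1,0,0],[-3,-3,1,0],[-3,1,-3,1]] U=[[-1,3,-3,1],[0,1,-1,-3],[0,0,1,-3],[0,0,0,3]]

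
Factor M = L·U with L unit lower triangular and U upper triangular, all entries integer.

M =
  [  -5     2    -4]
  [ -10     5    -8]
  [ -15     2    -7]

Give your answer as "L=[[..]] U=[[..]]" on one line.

  r1 -= 2·r0 → [0,1,0]
  r2 -= 3·r0 → [0,-4,5]
  r2 -= -4·r1 → [0,0,5]

L=[[1,0,0],[2,1,0],[3,-4,1]] U=[[-5,2,-4],[0,1,0],[0,0,5]]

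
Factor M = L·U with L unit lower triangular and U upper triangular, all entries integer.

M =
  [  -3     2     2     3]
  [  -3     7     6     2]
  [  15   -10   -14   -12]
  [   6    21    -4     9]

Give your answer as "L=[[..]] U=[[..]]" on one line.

L=[[1,0,0,0],[1,1,0,0],[-5,0,1,0],[-2,5,5,1]] U=[[-3,2,2,3],[0,5,4,-1],[0,0,-4,3],[0,0,0,5]]

  r1 -= 1·r0 → [0,5,4,-1]
  r2 -= -5·r0 → [0,0,-4,3]
  r3 -= -2·r0 → [0,25,0,15]
  r2 -= 0·r1 → [0,0,-4,3]
  r3 -= 5·r1 → [0,0,-20,20]
  r3 -= 5·r2 → [0,0,0,5]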